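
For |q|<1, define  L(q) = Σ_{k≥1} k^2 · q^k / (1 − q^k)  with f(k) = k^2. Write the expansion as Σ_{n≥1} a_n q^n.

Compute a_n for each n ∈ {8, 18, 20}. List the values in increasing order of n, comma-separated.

85, 455, 546

n=8: 1·8 2·4 4·2 8·1  f→[1+4+16+64]=85
n=18: 18·1 9·2 6·3 3·6 2·9 1·18  f→[324+81+36+9+4+1]=455
q^20  k|20↦f(k): 1:1 2:4 4:16 5:25 10:100 20:400  a_20=546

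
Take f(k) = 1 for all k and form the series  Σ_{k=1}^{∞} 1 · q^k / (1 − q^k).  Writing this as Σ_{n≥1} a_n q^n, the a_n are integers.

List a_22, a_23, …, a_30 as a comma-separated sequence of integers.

4, 2, 8, 3, 4, 4, 6, 2, 8

[q^22] f(22)=1,f(11)=1,f(2)=1,f(1)=1 ⇒ 4
q^23  k|23↦f(k): 1:1 23:1  a_23=2
[q^24] f(1)=1,f(2)=1,f(3)=1,f(4)=1,f(6)=1,f(8)=1,f(12)=1,f(24)=1 ⇒ 8
[q^25] f(1)=1,f(5)=1,f(25)=1 ⇒ 3
[q^26] f(26)=1,f(13)=1,f(2)=1,f(1)=1 ⇒ 4
n=27: 27·1 9·3 3·9 1·27  f→[1+1+1+1]=4
n=28: 28·1 14·2 7·4 4·7 2·14 1·28  f→[1+1+1+1+1+1]=6
q^29  k|29↦f(k): 29:1 1:1  a_29=2
q^30  k|30↦f(k): 30:1 15:1 10:1 6:1 5:1 3:1 2:1 1:1  a_30=8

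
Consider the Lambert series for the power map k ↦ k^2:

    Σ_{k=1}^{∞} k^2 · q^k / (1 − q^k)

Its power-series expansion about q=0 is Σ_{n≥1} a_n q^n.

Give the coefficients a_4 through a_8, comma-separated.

21, 26, 50, 50, 85

n=4: 1·4 2·2 4·1  f→[1+4+16]=21
q^5  k|5↦f(k): 5:25 1:1  a_5=26
n=6: 1·6 2·3 3·2 6·1  f→[1+4+9+36]=50
d|7:{7,1}  Σf=49+1=50
[q^8] f(8)=64,f(4)=16,f(2)=4,f(1)=1 ⇒ 85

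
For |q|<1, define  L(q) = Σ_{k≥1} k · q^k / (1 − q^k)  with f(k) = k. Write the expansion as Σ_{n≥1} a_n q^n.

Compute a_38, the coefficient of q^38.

q^38  k|38↦f(k): 38:38 19:19 2:2 1:1  a_38=60

a_38 = 60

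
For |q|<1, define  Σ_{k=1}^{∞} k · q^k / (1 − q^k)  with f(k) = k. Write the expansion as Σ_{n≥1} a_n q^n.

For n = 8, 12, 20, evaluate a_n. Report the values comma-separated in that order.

15, 28, 42

d|8:{1,2,4,8}  Σf=1+2+4+8=15
[q^12] f(1)=1,f(2)=2,f(3)=3,f(4)=4,f(6)=6,f(12)=12 ⇒ 28
q^20  k|20↦f(k): 1:1 2:2 4:4 5:5 10:10 20:20  a_20=42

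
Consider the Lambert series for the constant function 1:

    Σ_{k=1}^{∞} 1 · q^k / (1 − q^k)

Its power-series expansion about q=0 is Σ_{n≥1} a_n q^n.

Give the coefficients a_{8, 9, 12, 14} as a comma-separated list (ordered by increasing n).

4, 3, 6, 4

[q^8] f(1)=1,f(2)=1,f(4)=1,f(8)=1 ⇒ 4
q^9  k|9↦f(k): 1:1 3:1 9:1  a_9=3
q^12  k|12↦f(k): 12:1 6:1 4:1 3:1 2:1 1:1  a_12=6
d|14:{14,7,2,1}  Σf=1+1+1+1=4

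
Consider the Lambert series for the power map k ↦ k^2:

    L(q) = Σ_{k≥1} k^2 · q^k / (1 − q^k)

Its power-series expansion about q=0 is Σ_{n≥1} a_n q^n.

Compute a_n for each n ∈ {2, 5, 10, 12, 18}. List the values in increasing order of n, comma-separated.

d|2:{2,1}  Σf=4+1=5
[q^5] f(1)=1,f(5)=25 ⇒ 26
q^10  k|10↦f(k): 1:1 2:4 5:25 10:100  a_10=130
n=12: 12·1 6·2 4·3 3·4 2·6 1·12  f→[144+36+16+9+4+1]=210
[q^18] f(18)=324,f(9)=81,f(6)=36,f(3)=9,f(2)=4,f(1)=1 ⇒ 455

5, 26, 130, 210, 455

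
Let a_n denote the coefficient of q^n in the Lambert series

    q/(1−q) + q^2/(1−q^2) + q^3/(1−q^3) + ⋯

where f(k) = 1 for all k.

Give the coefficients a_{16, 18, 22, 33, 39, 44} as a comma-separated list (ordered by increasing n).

d|16:{1,2,4,8,16}  Σf=1+1+1+1+1=5
n=18: 1·18 2·9 3·6 6·3 9·2 18·1  f→[1+1+1+1+1+1]=6
q^22  k|22↦f(k): 22:1 11:1 2:1 1:1  a_22=4
n=33: 1·33 3·11 11·3 33·1  f→[1+1+1+1]=4
[q^39] f(1)=1,f(3)=1,f(13)=1,f(39)=1 ⇒ 4
[q^44] f(44)=1,f(22)=1,f(11)=1,f(4)=1,f(2)=1,f(1)=1 ⇒ 6

5, 6, 4, 4, 4, 6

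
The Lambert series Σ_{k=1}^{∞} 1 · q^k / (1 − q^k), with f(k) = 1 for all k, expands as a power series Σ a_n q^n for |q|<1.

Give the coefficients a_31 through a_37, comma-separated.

2, 6, 4, 4, 4, 9, 2

n=31: 31·1 1·31  f→[1+1]=2
q^32  k|32↦f(k): 32:1 16:1 8:1 4:1 2:1 1:1  a_32=6
d|33:{1,3,11,33}  Σf=1+1+1+1=4
d|34:{34,17,2,1}  Σf=1+1+1+1=4
[q^35] f(1)=1,f(5)=1,f(7)=1,f(35)=1 ⇒ 4
d|36:{1,2,3,4,6,9,12,18,36}  Σf=1+1+1+1+1+1+1+1+1=9
q^37  k|37↦f(k): 37:1 1:1  a_37=2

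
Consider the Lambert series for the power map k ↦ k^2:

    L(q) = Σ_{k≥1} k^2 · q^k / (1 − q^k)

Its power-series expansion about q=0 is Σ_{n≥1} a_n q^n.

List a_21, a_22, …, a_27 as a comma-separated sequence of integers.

d|21:{1,3,7,21}  Σf=1+9+49+441=500
n=22: 22·1 11·2 2·11 1·22  f→[484+121+4+1]=610
q^23  k|23↦f(k): 23:529 1:1  a_23=530
[q^24] f(1)=1,f(2)=4,f(3)=9,f(4)=16,f(6)=36,f(8)=64,f(12)=144,f(24)=576 ⇒ 850
[q^25] f(1)=1,f(5)=25,f(25)=625 ⇒ 651
n=26: 26·1 13·2 2·13 1·26  f→[676+169+4+1]=850
n=27: 1·27 3·9 9·3 27·1  f→[1+9+81+729]=820

500, 610, 530, 850, 651, 850, 820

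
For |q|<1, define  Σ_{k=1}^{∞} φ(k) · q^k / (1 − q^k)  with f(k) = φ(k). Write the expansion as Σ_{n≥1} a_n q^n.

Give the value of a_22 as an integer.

[q^22] φ(22)=10,φ(11)=10,φ(2)=1,φ(1)=1 ⇒ 22

a_22 = 22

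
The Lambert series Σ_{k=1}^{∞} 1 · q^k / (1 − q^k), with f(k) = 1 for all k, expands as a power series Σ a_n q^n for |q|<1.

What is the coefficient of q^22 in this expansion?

a_22 = 4

n=22: 22·1 11·2 2·11 1·22  f→[1+1+1+1]=4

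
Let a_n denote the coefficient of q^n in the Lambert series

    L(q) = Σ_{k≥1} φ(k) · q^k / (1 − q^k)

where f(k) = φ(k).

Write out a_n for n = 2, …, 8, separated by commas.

d|2:{1,2}  Σφ=1+1=2
n=3: 1·3 3·1  φ→[1+2]=3
[q^4] φ(4)=2,φ(2)=1,φ(1)=1 ⇒ 4
d|5:{5,1}  Σφ=4+1=5
n=6: 6·1 3·2 2·3 1·6  φ→[2+2+1+1]=6
[q^7] φ(1)=1,φ(7)=6 ⇒ 7
d|8:{8,4,2,1}  Σφ=4+2+1+1=8

2, 3, 4, 5, 6, 7, 8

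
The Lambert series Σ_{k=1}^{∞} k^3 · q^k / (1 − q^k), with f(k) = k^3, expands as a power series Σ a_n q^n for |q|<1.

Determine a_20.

n=20: 1·20 2·10 4·5 5·4 10·2 20·1  f→[1+8+64+125+1000+8000]=9198

a_20 = 9198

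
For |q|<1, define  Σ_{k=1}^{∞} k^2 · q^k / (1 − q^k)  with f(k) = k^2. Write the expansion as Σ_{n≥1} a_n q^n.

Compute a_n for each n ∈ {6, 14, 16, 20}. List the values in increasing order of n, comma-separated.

d|6:{6,3,2,1}  Σf=36+9+4+1=50
d|14:{14,7,2,1}  Σf=196+49+4+1=250
d|16:{16,8,4,2,1}  Σf=256+64+16+4+1=341
d|20:{20,10,5,4,2,1}  Σf=400+100+25+16+4+1=546

50, 250, 341, 546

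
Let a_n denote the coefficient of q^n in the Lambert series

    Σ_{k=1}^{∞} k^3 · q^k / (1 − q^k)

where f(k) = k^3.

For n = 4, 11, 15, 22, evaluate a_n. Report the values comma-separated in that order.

q^4  k|4↦f(k): 1:1 2:8 4:64  a_4=73
q^11  k|11↦f(k): 1:1 11:1331  a_11=1332
n=15: 15·1 5·3 3·5 1·15  f→[3375+125+27+1]=3528
d|22:{1,2,11,22}  Σf=1+8+1331+10648=11988

73, 1332, 3528, 11988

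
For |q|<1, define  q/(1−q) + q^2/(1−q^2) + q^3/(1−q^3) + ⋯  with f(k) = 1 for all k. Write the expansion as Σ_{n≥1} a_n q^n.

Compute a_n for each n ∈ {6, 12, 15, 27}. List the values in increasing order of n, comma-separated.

4, 6, 4, 4

d|6:{6,3,2,1}  Σf=1+1+1+1=4
n=12: 12·1 6·2 4·3 3·4 2·6 1·12  f→[1+1+1+1+1+1]=6
d|15:{1,3,5,15}  Σf=1+1+1+1=4
q^27  k|27↦f(k): 27:1 9:1 3:1 1:1  a_27=4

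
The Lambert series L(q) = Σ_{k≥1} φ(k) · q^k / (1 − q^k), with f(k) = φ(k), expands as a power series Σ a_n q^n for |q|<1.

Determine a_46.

q^46  k|46↦φ(k): 46:22 23:22 2:1 1:1  a_46=46

a_46 = 46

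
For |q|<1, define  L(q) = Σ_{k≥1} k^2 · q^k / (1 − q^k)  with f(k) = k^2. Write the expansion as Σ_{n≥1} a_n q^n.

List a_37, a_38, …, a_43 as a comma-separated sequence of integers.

[q^37] f(1)=1,f(37)=1369 ⇒ 1370
[q^38] f(1)=1,f(2)=4,f(19)=361,f(38)=1444 ⇒ 1810
n=39: 1·39 3·13 13·3 39·1  f→[1+9+169+1521]=1700
n=40: 40·1 20·2 10·4 8·5 5·8 4·10 2·20 1·40  f→[1600+400+100+64+25+16+4+1]=2210
n=41: 41·1 1·41  f→[1681+1]=1682
[q^42] f(1)=1,f(2)=4,f(3)=9,f(6)=36,f(7)=49,f(14)=196,f(21)=441,f(42)=1764 ⇒ 2500
[q^43] f(1)=1,f(43)=1849 ⇒ 1850

1370, 1810, 1700, 2210, 1682, 2500, 1850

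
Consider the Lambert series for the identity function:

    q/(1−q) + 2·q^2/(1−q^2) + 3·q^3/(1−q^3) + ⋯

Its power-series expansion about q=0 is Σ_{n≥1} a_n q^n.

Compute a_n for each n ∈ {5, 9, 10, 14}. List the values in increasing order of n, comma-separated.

q^5  k|5↦f(k): 5:5 1:1  a_5=6
[q^9] f(1)=1,f(3)=3,f(9)=9 ⇒ 13
n=10: 1·10 2·5 5·2 10·1  f→[1+2+5+10]=18
q^14  k|14↦f(k): 14:14 7:7 2:2 1:1  a_14=24

6, 13, 18, 24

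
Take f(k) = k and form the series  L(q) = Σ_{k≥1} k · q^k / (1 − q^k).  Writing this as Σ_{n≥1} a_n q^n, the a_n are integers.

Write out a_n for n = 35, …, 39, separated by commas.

n=35: 1·35 5·7 7·5 35·1  f→[1+5+7+35]=48
[q^36] f(1)=1,f(2)=2,f(3)=3,f(4)=4,f(6)=6,f(9)=9,f(12)=12,f(18)=18,f(36)=36 ⇒ 91
d|37:{1,37}  Σf=1+37=38
q^38  k|38↦f(k): 1:1 2:2 19:19 38:38  a_38=60
d|39:{1,3,13,39}  Σf=1+3+13+39=56

48, 91, 38, 60, 56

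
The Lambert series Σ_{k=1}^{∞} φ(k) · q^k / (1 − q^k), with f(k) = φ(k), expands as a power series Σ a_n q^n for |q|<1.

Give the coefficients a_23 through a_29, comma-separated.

q^23  k|23↦φ(k): 23:22 1:1  a_23=23
d|24:{1,2,3,4,6,8,12,24}  Σφ=1+1+2+2+2+4+4+8=24
n=25: 1·25 5·5 25·1  φ→[1+4+20]=25
q^26  k|26↦φ(k): 26:12 13:12 2:1 1:1  a_26=26
q^27  k|27↦φ(k): 27:18 9:6 3:2 1:1  a_27=27
n=28: 1·28 2·14 4·7 7·4 14·2 28·1  φ→[1+1+2+6+6+12]=28
q^29  k|29↦φ(k): 1:1 29:28  a_29=29

23, 24, 25, 26, 27, 28, 29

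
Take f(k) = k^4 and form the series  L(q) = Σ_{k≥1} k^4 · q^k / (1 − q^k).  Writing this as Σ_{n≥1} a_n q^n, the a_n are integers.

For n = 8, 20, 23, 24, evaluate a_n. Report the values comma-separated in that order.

d|8:{8,4,2,1}  Σf=4096+256+16+1=4369
q^20  k|20↦f(k): 1:1 2:16 4:256 5:625 10:10000 20:160000  a_20=170898
n=23: 1·23 23·1  f→[1+279841]=279842
n=24: 1·24 2·12 3·8 4·6 6·4 8·3 12·2 24·1  f→[1+16+81+256+1296+4096+20736+331776]=358258

4369, 170898, 279842, 358258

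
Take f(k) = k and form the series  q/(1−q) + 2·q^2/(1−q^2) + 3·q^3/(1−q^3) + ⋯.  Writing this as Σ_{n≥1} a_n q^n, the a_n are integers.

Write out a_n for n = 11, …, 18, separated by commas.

[q^11] f(1)=1,f(11)=11 ⇒ 12
[q^12] f(12)=12,f(6)=6,f(4)=4,f(3)=3,f(2)=2,f(1)=1 ⇒ 28
[q^13] f(13)=13,f(1)=1 ⇒ 14
d|14:{14,7,2,1}  Σf=14+7+2+1=24
d|15:{1,3,5,15}  Σf=1+3+5+15=24
d|16:{1,2,4,8,16}  Σf=1+2+4+8+16=31
d|17:{1,17}  Σf=1+17=18
n=18: 18·1 9·2 6·3 3·6 2·9 1·18  f→[18+9+6+3+2+1]=39

12, 28, 14, 24, 24, 31, 18, 39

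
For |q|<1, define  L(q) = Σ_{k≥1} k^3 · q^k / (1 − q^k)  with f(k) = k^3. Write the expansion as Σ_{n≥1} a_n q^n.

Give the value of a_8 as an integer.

a_8 = 585

d|8:{1,2,4,8}  Σf=1+8+64+512=585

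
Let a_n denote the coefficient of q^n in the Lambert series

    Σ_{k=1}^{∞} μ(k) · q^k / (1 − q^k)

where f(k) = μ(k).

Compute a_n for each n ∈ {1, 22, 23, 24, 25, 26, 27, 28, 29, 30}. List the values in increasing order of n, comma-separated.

n=1: 1·1  μ→[1]=1
[q^22] μ(1)=1,μ(2)=-1,μ(11)=-1,μ(22)=1 ⇒ 0
d|23:{1,23}  Σμ=1+(-1)=0
d|24:{1,2,3,4,6,8,12,24}  Σμ=1+(-1)+(-1)+0+1+0+0+0=0
d|25:{25,5,1}  Σμ=0+(-1)+1=0
d|26:{26,13,2,1}  Σμ=1+(-1)+(-1)+1=0
n=27: 27·1 9·3 3·9 1·27  μ→[0+0+(-1)+1]=0
q^28  k|28↦μ(k): 28:0 14:1 7:-1 4:0 2:-1 1:1  a_28=0
[q^29] μ(1)=1,μ(29)=-1 ⇒ 0
[q^30] μ(1)=1,μ(2)=-1,μ(3)=-1,μ(5)=-1,μ(6)=1,μ(10)=1,μ(15)=1,μ(30)=-1 ⇒ 0

1, 0, 0, 0, 0, 0, 0, 0, 0, 0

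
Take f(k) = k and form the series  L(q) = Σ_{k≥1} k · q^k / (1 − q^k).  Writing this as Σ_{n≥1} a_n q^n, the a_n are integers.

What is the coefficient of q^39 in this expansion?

[q^39] f(1)=1,f(3)=3,f(13)=13,f(39)=39 ⇒ 56

a_39 = 56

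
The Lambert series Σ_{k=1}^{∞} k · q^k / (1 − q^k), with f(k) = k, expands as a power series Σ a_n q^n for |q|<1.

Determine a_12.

n=12: 12·1 6·2 4·3 3·4 2·6 1·12  f→[12+6+4+3+2+1]=28

a_12 = 28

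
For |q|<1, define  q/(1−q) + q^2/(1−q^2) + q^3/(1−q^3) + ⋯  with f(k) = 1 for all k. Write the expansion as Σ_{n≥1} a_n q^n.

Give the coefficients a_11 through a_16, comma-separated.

2, 6, 2, 4, 4, 5

n=11: 1·11 11·1  f→[1+1]=2
[q^12] f(1)=1,f(2)=1,f(3)=1,f(4)=1,f(6)=1,f(12)=1 ⇒ 6
d|13:{13,1}  Σf=1+1=2
n=14: 14·1 7·2 2·7 1·14  f→[1+1+1+1]=4
d|15:{15,5,3,1}  Σf=1+1+1+1=4
n=16: 16·1 8·2 4·4 2·8 1·16  f→[1+1+1+1+1]=5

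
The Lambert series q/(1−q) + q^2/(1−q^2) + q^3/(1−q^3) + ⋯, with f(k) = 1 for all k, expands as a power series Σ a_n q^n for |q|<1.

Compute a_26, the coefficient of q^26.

q^26  k|26↦f(k): 1:1 2:1 13:1 26:1  a_26=4

a_26 = 4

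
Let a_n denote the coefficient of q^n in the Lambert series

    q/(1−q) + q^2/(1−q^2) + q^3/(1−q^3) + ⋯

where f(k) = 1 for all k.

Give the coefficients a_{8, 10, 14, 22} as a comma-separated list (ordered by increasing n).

4, 4, 4, 4

q^8  k|8↦f(k): 8:1 4:1 2:1 1:1  a_8=4
q^10  k|10↦f(k): 10:1 5:1 2:1 1:1  a_10=4
[q^14] f(1)=1,f(2)=1,f(7)=1,f(14)=1 ⇒ 4
n=22: 22·1 11·2 2·11 1·22  f→[1+1+1+1]=4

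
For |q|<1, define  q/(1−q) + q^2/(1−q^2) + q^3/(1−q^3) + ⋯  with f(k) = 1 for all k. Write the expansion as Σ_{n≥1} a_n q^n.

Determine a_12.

d|12:{12,6,4,3,2,1}  Σf=1+1+1+1+1+1=6

a_12 = 6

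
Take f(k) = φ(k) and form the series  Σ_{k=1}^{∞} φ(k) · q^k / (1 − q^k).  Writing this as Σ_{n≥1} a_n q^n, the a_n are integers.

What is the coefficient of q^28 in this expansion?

[q^28] φ(1)=1,φ(2)=1,φ(4)=2,φ(7)=6,φ(14)=6,φ(28)=12 ⇒ 28

a_28 = 28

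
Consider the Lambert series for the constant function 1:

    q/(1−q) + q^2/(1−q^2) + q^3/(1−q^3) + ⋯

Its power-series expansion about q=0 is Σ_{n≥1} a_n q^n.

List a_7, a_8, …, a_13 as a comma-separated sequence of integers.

d|7:{7,1}  Σf=1+1=2
n=8: 8·1 4·2 2·4 1·8  f→[1+1+1+1]=4
n=9: 9·1 3·3 1·9  f→[1+1+1]=3
d|10:{10,5,2,1}  Σf=1+1+1+1=4
q^11  k|11↦f(k): 1:1 11:1  a_11=2
n=12: 1·12 2·6 3·4 4·3 6·2 12·1  f→[1+1+1+1+1+1]=6
[q^13] f(13)=1,f(1)=1 ⇒ 2

2, 4, 3, 4, 2, 6, 2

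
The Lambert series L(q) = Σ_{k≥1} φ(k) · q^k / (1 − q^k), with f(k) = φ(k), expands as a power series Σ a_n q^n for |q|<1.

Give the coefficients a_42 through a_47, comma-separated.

n=42: 1·42 2·21 3·14 6·7 7·6 14·3 21·2 42·1  φ→[1+1+2+2+6+6+12+12]=42
q^43  k|43↦φ(k): 43:42 1:1  a_43=43
[q^44] φ(1)=1,φ(2)=1,φ(4)=2,φ(11)=10,φ(22)=10,φ(44)=20 ⇒ 44
q^45  k|45↦φ(k): 45:24 15:8 9:6 5:4 3:2 1:1  a_45=45
[q^46] φ(1)=1,φ(2)=1,φ(23)=22,φ(46)=22 ⇒ 46
d|47:{1,47}  Σφ=1+46=47

42, 43, 44, 45, 46, 47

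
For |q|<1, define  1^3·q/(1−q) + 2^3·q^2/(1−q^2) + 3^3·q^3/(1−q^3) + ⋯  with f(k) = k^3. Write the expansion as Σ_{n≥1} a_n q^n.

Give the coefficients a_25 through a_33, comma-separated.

n=25: 1·25 5·5 25·1  f→[1+125+15625]=15751
[q^26] f(1)=1,f(2)=8,f(13)=2197,f(26)=17576 ⇒ 19782
d|27:{27,9,3,1}  Σf=19683+729+27+1=20440
n=28: 1·28 2·14 4·7 7·4 14·2 28·1  f→[1+8+64+343+2744+21952]=25112
n=29: 1·29 29·1  f→[1+24389]=24390
n=30: 1·30 2·15 3·10 5·6 6·5 10·3 15·2 30·1  f→[1+8+27+125+216+1000+3375+27000]=31752
q^31  k|31↦f(k): 1:1 31:29791  a_31=29792
[q^32] f(1)=1,f(2)=8,f(4)=64,f(8)=512,f(16)=4096,f(32)=32768 ⇒ 37449
q^33  k|33↦f(k): 33:35937 11:1331 3:27 1:1  a_33=37296

15751, 19782, 20440, 25112, 24390, 31752, 29792, 37449, 37296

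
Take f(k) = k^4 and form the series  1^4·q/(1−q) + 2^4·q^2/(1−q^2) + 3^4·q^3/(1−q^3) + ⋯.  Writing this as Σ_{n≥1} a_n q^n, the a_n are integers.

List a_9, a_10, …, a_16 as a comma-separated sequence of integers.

d|9:{1,3,9}  Σf=1+81+6561=6643
n=10: 1·10 2·5 5·2 10·1  f→[1+16+625+10000]=10642
d|11:{11,1}  Σf=14641+1=14642
q^12  k|12↦f(k): 1:1 2:16 3:81 4:256 6:1296 12:20736  a_12=22386
n=13: 13·1 1·13  f→[28561+1]=28562
n=14: 14·1 7·2 2·7 1·14  f→[38416+2401+16+1]=40834
n=15: 15·1 5·3 3·5 1·15  f→[50625+625+81+1]=51332
[q^16] f(16)=65536,f(8)=4096,f(4)=256,f(2)=16,f(1)=1 ⇒ 69905

6643, 10642, 14642, 22386, 28562, 40834, 51332, 69905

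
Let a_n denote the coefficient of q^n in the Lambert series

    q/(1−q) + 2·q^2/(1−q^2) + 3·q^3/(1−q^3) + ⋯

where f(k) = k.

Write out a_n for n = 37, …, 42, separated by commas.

d|37:{37,1}  Σf=37+1=38
[q^38] f(1)=1,f(2)=2,f(19)=19,f(38)=38 ⇒ 60
[q^39] f(1)=1,f(3)=3,f(13)=13,f(39)=39 ⇒ 56
n=40: 40·1 20·2 10·4 8·5 5·8 4·10 2·20 1·40  f→[40+20+10+8+5+4+2+1]=90
d|41:{41,1}  Σf=41+1=42
[q^42] f(1)=1,f(2)=2,f(3)=3,f(6)=6,f(7)=7,f(14)=14,f(21)=21,f(42)=42 ⇒ 96

38, 60, 56, 90, 42, 96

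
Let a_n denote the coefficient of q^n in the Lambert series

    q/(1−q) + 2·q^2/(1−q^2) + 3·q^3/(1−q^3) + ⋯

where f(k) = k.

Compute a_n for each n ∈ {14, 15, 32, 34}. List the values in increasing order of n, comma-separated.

24, 24, 63, 54

n=14: 1·14 2·7 7·2 14·1  f→[1+2+7+14]=24
d|15:{15,5,3,1}  Σf=15+5+3+1=24
[q^32] f(1)=1,f(2)=2,f(4)=4,f(8)=8,f(16)=16,f(32)=32 ⇒ 63
n=34: 34·1 17·2 2·17 1·34  f→[34+17+2+1]=54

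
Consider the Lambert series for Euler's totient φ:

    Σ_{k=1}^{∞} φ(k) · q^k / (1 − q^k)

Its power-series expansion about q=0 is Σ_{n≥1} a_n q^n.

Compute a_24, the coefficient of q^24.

q^24  k|24↦φ(k): 24:8 12:4 8:4 6:2 4:2 3:2 2:1 1:1  a_24=24

a_24 = 24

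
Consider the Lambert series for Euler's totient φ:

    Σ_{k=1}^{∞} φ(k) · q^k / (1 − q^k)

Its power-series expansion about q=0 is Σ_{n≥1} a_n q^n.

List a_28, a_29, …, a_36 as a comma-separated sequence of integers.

d|28:{1,2,4,7,14,28}  Σφ=1+1+2+6+6+12=28
q^29  k|29↦φ(k): 29:28 1:1  a_29=29
q^30  k|30↦φ(k): 1:1 2:1 3:2 5:4 6:2 10:4 15:8 30:8  a_30=30
d|31:{31,1}  Σφ=30+1=31
q^32  k|32↦φ(k): 1:1 2:1 4:2 8:4 16:8 32:16  a_32=32
q^33  k|33↦φ(k): 1:1 3:2 11:10 33:20  a_33=33
n=34: 1·34 2·17 17·2 34·1  φ→[1+1+16+16]=34
d|35:{1,5,7,35}  Σφ=1+4+6+24=35
d|36:{36,18,12,9,6,4,3,2,1}  Σφ=12+6+4+6+2+2+2+1+1=36

28, 29, 30, 31, 32, 33, 34, 35, 36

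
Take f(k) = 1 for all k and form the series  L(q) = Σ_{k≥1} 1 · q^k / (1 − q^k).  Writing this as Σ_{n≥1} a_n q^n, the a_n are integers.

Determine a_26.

a_26 = 4

q^26  k|26↦f(k): 1:1 2:1 13:1 26:1  a_26=4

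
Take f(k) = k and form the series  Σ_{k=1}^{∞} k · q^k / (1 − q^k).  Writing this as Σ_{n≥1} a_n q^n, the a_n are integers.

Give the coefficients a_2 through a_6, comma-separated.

3, 4, 7, 6, 12

q^2  k|2↦f(k): 1:1 2:2  a_2=3
[q^3] f(3)=3,f(1)=1 ⇒ 4
[q^4] f(1)=1,f(2)=2,f(4)=4 ⇒ 7
n=5: 1·5 5·1  f→[1+5]=6
q^6  k|6↦f(k): 1:1 2:2 3:3 6:6  a_6=12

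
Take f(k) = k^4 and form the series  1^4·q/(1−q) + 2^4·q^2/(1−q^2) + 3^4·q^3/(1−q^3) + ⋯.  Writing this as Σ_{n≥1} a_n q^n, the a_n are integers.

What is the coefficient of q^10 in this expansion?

q^10  k|10↦f(k): 10:10000 5:625 2:16 1:1  a_10=10642

a_10 = 10642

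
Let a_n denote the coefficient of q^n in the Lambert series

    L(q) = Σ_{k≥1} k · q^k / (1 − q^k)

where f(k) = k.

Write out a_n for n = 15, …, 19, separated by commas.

24, 31, 18, 39, 20

d|15:{1,3,5,15}  Σf=1+3+5+15=24
n=16: 16·1 8·2 4·4 2·8 1·16  f→[16+8+4+2+1]=31
[q^17] f(1)=1,f(17)=17 ⇒ 18
[q^18] f(18)=18,f(9)=9,f(6)=6,f(3)=3,f(2)=2,f(1)=1 ⇒ 39
d|19:{19,1}  Σf=19+1=20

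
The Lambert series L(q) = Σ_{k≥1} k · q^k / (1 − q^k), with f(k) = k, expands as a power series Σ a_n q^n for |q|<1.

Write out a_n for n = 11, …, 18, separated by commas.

n=11: 11·1 1·11  f→[11+1]=12
[q^12] f(12)=12,f(6)=6,f(4)=4,f(3)=3,f(2)=2,f(1)=1 ⇒ 28
n=13: 13·1 1·13  f→[13+1]=14
d|14:{1,2,7,14}  Σf=1+2+7+14=24
q^15  k|15↦f(k): 15:15 5:5 3:3 1:1  a_15=24
d|16:{16,8,4,2,1}  Σf=16+8+4+2+1=31
n=17: 1·17 17·1  f→[1+17]=18
d|18:{1,2,3,6,9,18}  Σf=1+2+3+6+9+18=39

12, 28, 14, 24, 24, 31, 18, 39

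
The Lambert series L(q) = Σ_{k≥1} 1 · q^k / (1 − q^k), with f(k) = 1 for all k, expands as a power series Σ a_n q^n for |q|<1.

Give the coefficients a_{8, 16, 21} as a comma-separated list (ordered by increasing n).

q^8  k|8↦f(k): 8:1 4:1 2:1 1:1  a_8=4
d|16:{1,2,4,8,16}  Σf=1+1+1+1+1=5
d|21:{21,7,3,1}  Σf=1+1+1+1=4

4, 5, 4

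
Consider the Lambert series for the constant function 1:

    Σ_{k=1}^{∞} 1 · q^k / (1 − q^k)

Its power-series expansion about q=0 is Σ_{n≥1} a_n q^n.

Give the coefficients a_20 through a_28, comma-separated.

[q^20] f(1)=1,f(2)=1,f(4)=1,f(5)=1,f(10)=1,f(20)=1 ⇒ 6
q^21  k|21↦f(k): 1:1 3:1 7:1 21:1  a_21=4
d|22:{1,2,11,22}  Σf=1+1+1+1=4
n=23: 1·23 23·1  f→[1+1]=2
q^24  k|24↦f(k): 24:1 12:1 8:1 6:1 4:1 3:1 2:1 1:1  a_24=8
[q^25] f(25)=1,f(5)=1,f(1)=1 ⇒ 3
[q^26] f(1)=1,f(2)=1,f(13)=1,f(26)=1 ⇒ 4
[q^27] f(27)=1,f(9)=1,f(3)=1,f(1)=1 ⇒ 4
d|28:{28,14,7,4,2,1}  Σf=1+1+1+1+1+1=6

6, 4, 4, 2, 8, 3, 4, 4, 6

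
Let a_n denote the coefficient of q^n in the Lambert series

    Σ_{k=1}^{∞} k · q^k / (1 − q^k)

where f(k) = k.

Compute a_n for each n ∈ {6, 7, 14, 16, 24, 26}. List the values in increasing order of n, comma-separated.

12, 8, 24, 31, 60, 42

n=6: 6·1 3·2 2·3 1·6  f→[6+3+2+1]=12
[q^7] f(7)=7,f(1)=1 ⇒ 8
q^14  k|14↦f(k): 14:14 7:7 2:2 1:1  a_14=24
d|16:{1,2,4,8,16}  Σf=1+2+4+8+16=31
n=24: 1·24 2·12 3·8 4·6 6·4 8·3 12·2 24·1  f→[1+2+3+4+6+8+12+24]=60
d|26:{1,2,13,26}  Σf=1+2+13+26=42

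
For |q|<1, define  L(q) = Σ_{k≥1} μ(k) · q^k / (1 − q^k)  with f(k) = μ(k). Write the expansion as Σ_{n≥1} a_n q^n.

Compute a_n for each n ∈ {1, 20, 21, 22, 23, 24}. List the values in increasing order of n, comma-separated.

[q^1] μ(1)=1 ⇒ 1
d|20:{1,2,4,5,10,20}  Σμ=1+(-1)+0+(-1)+1+0=0
[q^21] μ(21)=1,μ(7)=-1,μ(3)=-1,μ(1)=1 ⇒ 0
[q^22] μ(22)=1,μ(11)=-1,μ(2)=-1,μ(1)=1 ⇒ 0
d|23:{23,1}  Σμ=(-1)+1=0
[q^24] μ(1)=1,μ(2)=-1,μ(3)=-1,μ(4)=0,μ(6)=1,μ(8)=0,μ(12)=0,μ(24)=0 ⇒ 0

1, 0, 0, 0, 0, 0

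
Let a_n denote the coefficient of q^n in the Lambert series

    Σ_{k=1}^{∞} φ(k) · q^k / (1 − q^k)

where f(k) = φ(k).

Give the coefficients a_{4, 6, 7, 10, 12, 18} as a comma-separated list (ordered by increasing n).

d|4:{4,2,1}  Σφ=2+1+1=4
d|6:{1,2,3,6}  Σφ=1+1+2+2=6
q^7  k|7↦φ(k): 1:1 7:6  a_7=7
q^10  k|10↦φ(k): 10:4 5:4 2:1 1:1  a_10=10
[q^12] φ(12)=4,φ(6)=2,φ(4)=2,φ(3)=2,φ(2)=1,φ(1)=1 ⇒ 12
d|18:{18,9,6,3,2,1}  Σφ=6+6+2+2+1+1=18

4, 6, 7, 10, 12, 18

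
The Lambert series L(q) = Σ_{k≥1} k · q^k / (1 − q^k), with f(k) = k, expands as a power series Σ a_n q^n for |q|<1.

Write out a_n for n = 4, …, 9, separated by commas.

q^4  k|4↦f(k): 4:4 2:2 1:1  a_4=7
[q^5] f(1)=1,f(5)=5 ⇒ 6
n=6: 6·1 3·2 2·3 1·6  f→[6+3+2+1]=12
[q^7] f(7)=7,f(1)=1 ⇒ 8
q^8  k|8↦f(k): 1:1 2:2 4:4 8:8  a_8=15
q^9  k|9↦f(k): 1:1 3:3 9:9  a_9=13

7, 6, 12, 8, 15, 13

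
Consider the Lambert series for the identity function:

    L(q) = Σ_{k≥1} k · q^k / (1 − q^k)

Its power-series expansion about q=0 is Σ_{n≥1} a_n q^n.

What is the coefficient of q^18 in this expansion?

a_18 = 39

q^18  k|18↦f(k): 18:18 9:9 6:6 3:3 2:2 1:1  a_18=39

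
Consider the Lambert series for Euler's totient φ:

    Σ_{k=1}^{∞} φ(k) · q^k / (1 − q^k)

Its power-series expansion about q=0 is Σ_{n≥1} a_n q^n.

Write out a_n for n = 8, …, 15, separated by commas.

q^8  k|8↦φ(k): 8:4 4:2 2:1 1:1  a_8=8
n=9: 9·1 3·3 1·9  φ→[6+2+1]=9
d|10:{1,2,5,10}  Σφ=1+1+4+4=10
d|11:{1,11}  Σφ=1+10=11
d|12:{1,2,3,4,6,12}  Σφ=1+1+2+2+2+4=12
[q^13] φ(1)=1,φ(13)=12 ⇒ 13
n=14: 1·14 2·7 7·2 14·1  φ→[1+1+6+6]=14
d|15:{15,5,3,1}  Σφ=8+4+2+1=15

8, 9, 10, 11, 12, 13, 14, 15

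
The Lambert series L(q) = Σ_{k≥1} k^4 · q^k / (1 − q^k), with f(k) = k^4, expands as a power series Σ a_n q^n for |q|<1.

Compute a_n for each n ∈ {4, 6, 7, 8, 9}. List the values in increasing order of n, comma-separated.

n=4: 4·1 2·2 1·4  f→[256+16+1]=273
q^6  k|6↦f(k): 6:1296 3:81 2:16 1:1  a_6=1394
[q^7] f(7)=2401,f(1)=1 ⇒ 2402
d|8:{1,2,4,8}  Σf=1+16+256+4096=4369
[q^9] f(9)=6561,f(3)=81,f(1)=1 ⇒ 6643

273, 1394, 2402, 4369, 6643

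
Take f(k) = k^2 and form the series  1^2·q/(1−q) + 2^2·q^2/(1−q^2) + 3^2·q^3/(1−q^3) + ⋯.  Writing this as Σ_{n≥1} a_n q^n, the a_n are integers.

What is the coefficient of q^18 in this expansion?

[q^18] f(18)=324,f(9)=81,f(6)=36,f(3)=9,f(2)=4,f(1)=1 ⇒ 455

a_18 = 455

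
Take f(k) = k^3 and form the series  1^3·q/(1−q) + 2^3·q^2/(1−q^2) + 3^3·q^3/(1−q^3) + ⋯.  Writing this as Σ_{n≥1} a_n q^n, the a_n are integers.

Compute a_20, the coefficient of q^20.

a_20 = 9198

q^20  k|20↦f(k): 20:8000 10:1000 5:125 4:64 2:8 1:1  a_20=9198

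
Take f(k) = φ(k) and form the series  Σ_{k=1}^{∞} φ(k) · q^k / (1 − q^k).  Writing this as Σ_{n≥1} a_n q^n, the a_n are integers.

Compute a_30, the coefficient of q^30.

n=30: 1·30 2·15 3·10 5·6 6·5 10·3 15·2 30·1  φ→[1+1+2+4+2+4+8+8]=30

a_30 = 30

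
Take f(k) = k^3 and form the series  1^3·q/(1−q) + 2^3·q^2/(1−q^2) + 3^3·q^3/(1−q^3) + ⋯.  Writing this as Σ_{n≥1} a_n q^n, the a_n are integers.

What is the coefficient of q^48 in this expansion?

n=48: 48·1 24·2 16·3 12·4 8·6 6·8 4·12 3·16 2·24 1·48  f→[110592+13824+4096+1728+512+216+64+27+8+1]=131068

a_48 = 131068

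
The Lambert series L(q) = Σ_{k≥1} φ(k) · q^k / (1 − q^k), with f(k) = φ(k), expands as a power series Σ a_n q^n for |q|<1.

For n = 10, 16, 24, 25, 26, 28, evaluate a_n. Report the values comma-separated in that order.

q^10  k|10↦φ(k): 1:1 2:1 5:4 10:4  a_10=10
d|16:{16,8,4,2,1}  Σφ=8+4+2+1+1=16
[q^24] φ(24)=8,φ(12)=4,φ(8)=4,φ(6)=2,φ(4)=2,φ(3)=2,φ(2)=1,φ(1)=1 ⇒ 24
q^25  k|25↦φ(k): 1:1 5:4 25:20  a_25=25
q^26  k|26↦φ(k): 1:1 2:1 13:12 26:12  a_26=26
d|28:{28,14,7,4,2,1}  Σφ=12+6+6+2+1+1=28

10, 16, 24, 25, 26, 28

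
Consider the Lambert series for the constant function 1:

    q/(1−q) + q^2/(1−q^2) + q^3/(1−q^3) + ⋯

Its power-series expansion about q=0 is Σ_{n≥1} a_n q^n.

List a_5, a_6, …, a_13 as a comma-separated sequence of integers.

2, 4, 2, 4, 3, 4, 2, 6, 2

d|5:{1,5}  Σf=1+1=2
n=6: 6·1 3·2 2·3 1·6  f→[1+1+1+1]=4
d|7:{1,7}  Σf=1+1=2
[q^8] f(1)=1,f(2)=1,f(4)=1,f(8)=1 ⇒ 4
n=9: 9·1 3·3 1·9  f→[1+1+1]=3
n=10: 1·10 2·5 5·2 10·1  f→[1+1+1+1]=4
n=11: 11·1 1·11  f→[1+1]=2
q^12  k|12↦f(k): 12:1 6:1 4:1 3:1 2:1 1:1  a_12=6
d|13:{1,13}  Σf=1+1=2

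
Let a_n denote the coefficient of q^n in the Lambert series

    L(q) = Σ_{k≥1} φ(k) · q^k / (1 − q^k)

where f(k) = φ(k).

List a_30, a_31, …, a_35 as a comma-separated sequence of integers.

d|30:{1,2,3,5,6,10,15,30}  Σφ=1+1+2+4+2+4+8+8=30
n=31: 1·31 31·1  φ→[1+30]=31
d|32:{32,16,8,4,2,1}  Σφ=16+8+4+2+1+1=32
[q^33] φ(33)=20,φ(11)=10,φ(3)=2,φ(1)=1 ⇒ 33
q^34  k|34↦φ(k): 1:1 2:1 17:16 34:16  a_34=34
d|35:{35,7,5,1}  Σφ=24+6+4+1=35

30, 31, 32, 33, 34, 35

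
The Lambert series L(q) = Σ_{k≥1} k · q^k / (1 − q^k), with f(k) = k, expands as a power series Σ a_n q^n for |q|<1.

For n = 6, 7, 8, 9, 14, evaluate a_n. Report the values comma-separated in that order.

d|6:{6,3,2,1}  Σf=6+3+2+1=12
n=7: 1·7 7·1  f→[1+7]=8
[q^8] f(8)=8,f(4)=4,f(2)=2,f(1)=1 ⇒ 15
n=9: 9·1 3·3 1·9  f→[9+3+1]=13
d|14:{1,2,7,14}  Σf=1+2+7+14=24

12, 8, 15, 13, 24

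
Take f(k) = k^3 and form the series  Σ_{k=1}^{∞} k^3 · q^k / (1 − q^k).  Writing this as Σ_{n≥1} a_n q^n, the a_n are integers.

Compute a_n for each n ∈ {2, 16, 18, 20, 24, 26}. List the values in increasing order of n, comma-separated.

n=2: 1·2 2·1  f→[1+8]=9
n=16: 16·1 8·2 4·4 2·8 1·16  f→[4096+512+64+8+1]=4681
d|18:{1,2,3,6,9,18}  Σf=1+8+27+216+729+5832=6813
[q^20] f(1)=1,f(2)=8,f(4)=64,f(5)=125,f(10)=1000,f(20)=8000 ⇒ 9198
[q^24] f(24)=13824,f(12)=1728,f(8)=512,f(6)=216,f(4)=64,f(3)=27,f(2)=8,f(1)=1 ⇒ 16380
q^26  k|26↦f(k): 26:17576 13:2197 2:8 1:1  a_26=19782

9, 4681, 6813, 9198, 16380, 19782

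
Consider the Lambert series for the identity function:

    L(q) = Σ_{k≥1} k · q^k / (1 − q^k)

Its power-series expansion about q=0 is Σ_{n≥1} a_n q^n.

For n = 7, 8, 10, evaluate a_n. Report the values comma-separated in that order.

8, 15, 18

[q^7] f(7)=7,f(1)=1 ⇒ 8
q^8  k|8↦f(k): 1:1 2:2 4:4 8:8  a_8=15
q^10  k|10↦f(k): 1:1 2:2 5:5 10:10  a_10=18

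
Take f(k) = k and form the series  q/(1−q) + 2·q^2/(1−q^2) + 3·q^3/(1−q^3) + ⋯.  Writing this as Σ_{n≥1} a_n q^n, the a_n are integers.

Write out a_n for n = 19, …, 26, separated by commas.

20, 42, 32, 36, 24, 60, 31, 42

[q^19] f(19)=19,f(1)=1 ⇒ 20
[q^20] f(20)=20,f(10)=10,f(5)=5,f(4)=4,f(2)=2,f(1)=1 ⇒ 42
n=21: 1·21 3·7 7·3 21·1  f→[1+3+7+21]=32
[q^22] f(22)=22,f(11)=11,f(2)=2,f(1)=1 ⇒ 36
n=23: 1·23 23·1  f→[1+23]=24
q^24  k|24↦f(k): 1:1 2:2 3:3 4:4 6:6 8:8 12:12 24:24  a_24=60
[q^25] f(1)=1,f(5)=5,f(25)=25 ⇒ 31
d|26:{26,13,2,1}  Σf=26+13+2+1=42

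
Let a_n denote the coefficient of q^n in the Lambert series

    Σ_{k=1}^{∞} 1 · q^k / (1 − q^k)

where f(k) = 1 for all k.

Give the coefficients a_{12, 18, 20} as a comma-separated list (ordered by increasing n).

d|12:{1,2,3,4,6,12}  Σf=1+1+1+1+1+1=6
n=18: 1·18 2·9 3·6 6·3 9·2 18·1  f→[1+1+1+1+1+1]=6
d|20:{1,2,4,5,10,20}  Σf=1+1+1+1+1+1=6

6, 6, 6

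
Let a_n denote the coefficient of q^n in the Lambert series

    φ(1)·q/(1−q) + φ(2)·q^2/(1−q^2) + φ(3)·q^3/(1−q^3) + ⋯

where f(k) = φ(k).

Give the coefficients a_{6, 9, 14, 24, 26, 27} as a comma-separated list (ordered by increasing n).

d|6:{6,3,2,1}  Σφ=2+2+1+1=6
d|9:{1,3,9}  Σφ=1+2+6=9
n=14: 1·14 2·7 7·2 14·1  φ→[1+1+6+6]=14
d|24:{1,2,3,4,6,8,12,24}  Σφ=1+1+2+2+2+4+4+8=24
n=26: 1·26 2·13 13·2 26·1  φ→[1+1+12+12]=26
d|27:{27,9,3,1}  Σφ=18+6+2+1=27

6, 9, 14, 24, 26, 27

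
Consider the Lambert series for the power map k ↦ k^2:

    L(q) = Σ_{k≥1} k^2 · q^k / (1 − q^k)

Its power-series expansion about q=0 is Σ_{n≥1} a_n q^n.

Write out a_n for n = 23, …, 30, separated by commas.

n=23: 23·1 1·23  f→[529+1]=530
d|24:{1,2,3,4,6,8,12,24}  Σf=1+4+9+16+36+64+144+576=850
[q^25] f(1)=1,f(5)=25,f(25)=625 ⇒ 651
n=26: 26·1 13·2 2·13 1·26  f→[676+169+4+1]=850
d|27:{27,9,3,1}  Σf=729+81+9+1=820
[q^28] f(28)=784,f(14)=196,f(7)=49,f(4)=16,f(2)=4,f(1)=1 ⇒ 1050
d|29:{1,29}  Σf=1+841=842
[q^30] f(30)=900,f(15)=225,f(10)=100,f(6)=36,f(5)=25,f(3)=9,f(2)=4,f(1)=1 ⇒ 1300

530, 850, 651, 850, 820, 1050, 842, 1300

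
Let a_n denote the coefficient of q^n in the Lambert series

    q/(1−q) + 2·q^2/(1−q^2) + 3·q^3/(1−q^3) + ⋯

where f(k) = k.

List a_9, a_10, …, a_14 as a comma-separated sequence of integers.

13, 18, 12, 28, 14, 24

d|9:{1,3,9}  Σf=1+3+9=13
d|10:{10,5,2,1}  Σf=10+5+2+1=18
[q^11] f(1)=1,f(11)=11 ⇒ 12
d|12:{1,2,3,4,6,12}  Σf=1+2+3+4+6+12=28
q^13  k|13↦f(k): 1:1 13:13  a_13=14
d|14:{14,7,2,1}  Σf=14+7+2+1=24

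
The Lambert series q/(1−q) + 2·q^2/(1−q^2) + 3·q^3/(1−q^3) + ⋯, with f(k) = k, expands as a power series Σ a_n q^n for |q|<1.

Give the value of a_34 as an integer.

d|34:{1,2,17,34}  Σf=1+2+17+34=54

a_34 = 54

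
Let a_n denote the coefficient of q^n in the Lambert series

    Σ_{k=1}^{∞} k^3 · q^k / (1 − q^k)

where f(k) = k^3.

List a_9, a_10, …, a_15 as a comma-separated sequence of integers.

d|9:{9,3,1}  Σf=729+27+1=757
n=10: 1·10 2·5 5·2 10·1  f→[1+8+125+1000]=1134
q^11  k|11↦f(k): 11:1331 1:1  a_11=1332
d|12:{12,6,4,3,2,1}  Σf=1728+216+64+27+8+1=2044
q^13  k|13↦f(k): 1:1 13:2197  a_13=2198
d|14:{1,2,7,14}  Σf=1+8+343+2744=3096
q^15  k|15↦f(k): 15:3375 5:125 3:27 1:1  a_15=3528

757, 1134, 1332, 2044, 2198, 3096, 3528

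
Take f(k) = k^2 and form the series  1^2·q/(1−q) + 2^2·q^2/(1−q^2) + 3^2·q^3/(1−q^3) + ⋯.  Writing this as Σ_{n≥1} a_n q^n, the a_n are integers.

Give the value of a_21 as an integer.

a_21 = 500

[q^21] f(1)=1,f(3)=9,f(7)=49,f(21)=441 ⇒ 500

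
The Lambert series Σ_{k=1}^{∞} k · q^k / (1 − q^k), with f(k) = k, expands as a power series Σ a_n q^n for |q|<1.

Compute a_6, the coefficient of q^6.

d|6:{1,2,3,6}  Σf=1+2+3+6=12

a_6 = 12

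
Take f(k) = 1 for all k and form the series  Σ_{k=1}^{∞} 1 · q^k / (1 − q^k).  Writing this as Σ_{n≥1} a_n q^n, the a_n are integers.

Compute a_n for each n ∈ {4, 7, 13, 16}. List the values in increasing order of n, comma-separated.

d|4:{1,2,4}  Σf=1+1+1=3
q^7  k|7↦f(k): 7:1 1:1  a_7=2
n=13: 1·13 13·1  f→[1+1]=2
q^16  k|16↦f(k): 16:1 8:1 4:1 2:1 1:1  a_16=5

3, 2, 2, 5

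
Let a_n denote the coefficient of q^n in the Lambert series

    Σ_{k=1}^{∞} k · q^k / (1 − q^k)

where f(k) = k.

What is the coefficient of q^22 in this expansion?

q^22  k|22↦f(k): 1:1 2:2 11:11 22:22  a_22=36

a_22 = 36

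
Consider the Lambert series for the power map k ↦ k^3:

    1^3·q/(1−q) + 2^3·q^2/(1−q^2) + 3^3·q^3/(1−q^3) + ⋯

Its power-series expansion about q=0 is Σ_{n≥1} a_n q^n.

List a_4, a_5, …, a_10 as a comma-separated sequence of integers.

73, 126, 252, 344, 585, 757, 1134

d|4:{4,2,1}  Σf=64+8+1=73
n=5: 1·5 5·1  f→[1+125]=126
d|6:{6,3,2,1}  Σf=216+27+8+1=252
q^7  k|7↦f(k): 1:1 7:343  a_7=344
n=8: 8·1 4·2 2·4 1·8  f→[512+64+8+1]=585
q^9  k|9↦f(k): 9:729 3:27 1:1  a_9=757
[q^10] f(10)=1000,f(5)=125,f(2)=8,f(1)=1 ⇒ 1134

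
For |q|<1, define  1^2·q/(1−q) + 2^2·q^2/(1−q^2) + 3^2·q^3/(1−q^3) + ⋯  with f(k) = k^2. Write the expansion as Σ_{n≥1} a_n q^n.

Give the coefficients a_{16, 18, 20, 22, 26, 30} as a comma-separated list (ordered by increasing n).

341, 455, 546, 610, 850, 1300

q^16  k|16↦f(k): 16:256 8:64 4:16 2:4 1:1  a_16=341
d|18:{1,2,3,6,9,18}  Σf=1+4+9+36+81+324=455
d|20:{1,2,4,5,10,20}  Σf=1+4+16+25+100+400=546
q^22  k|22↦f(k): 22:484 11:121 2:4 1:1  a_22=610
q^26  k|26↦f(k): 26:676 13:169 2:4 1:1  a_26=850
[q^30] f(1)=1,f(2)=4,f(3)=9,f(5)=25,f(6)=36,f(10)=100,f(15)=225,f(30)=900 ⇒ 1300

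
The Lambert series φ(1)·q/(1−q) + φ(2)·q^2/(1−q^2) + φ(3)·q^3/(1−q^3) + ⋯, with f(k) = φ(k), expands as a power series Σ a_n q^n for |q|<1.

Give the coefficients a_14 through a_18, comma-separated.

n=14: 1·14 2·7 7·2 14·1  φ→[1+1+6+6]=14
[q^15] φ(15)=8,φ(5)=4,φ(3)=2,φ(1)=1 ⇒ 15
q^16  k|16↦φ(k): 1:1 2:1 4:2 8:4 16:8  a_16=16
[q^17] φ(17)=16,φ(1)=1 ⇒ 17
d|18:{1,2,3,6,9,18}  Σφ=1+1+2+2+6+6=18

14, 15, 16, 17, 18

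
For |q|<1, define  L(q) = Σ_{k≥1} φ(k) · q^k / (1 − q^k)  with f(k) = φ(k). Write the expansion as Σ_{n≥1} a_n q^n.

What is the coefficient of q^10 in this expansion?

q^10  k|10↦φ(k): 1:1 2:1 5:4 10:4  a_10=10

a_10 = 10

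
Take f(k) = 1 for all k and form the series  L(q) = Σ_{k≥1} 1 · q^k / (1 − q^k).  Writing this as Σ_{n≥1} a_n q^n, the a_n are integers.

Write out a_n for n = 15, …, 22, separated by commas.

q^15  k|15↦f(k): 15:1 5:1 3:1 1:1  a_15=4
[q^16] f(1)=1,f(2)=1,f(4)=1,f(8)=1,f(16)=1 ⇒ 5
[q^17] f(17)=1,f(1)=1 ⇒ 2
d|18:{18,9,6,3,2,1}  Σf=1+1+1+1+1+1=6
d|19:{19,1}  Σf=1+1=2
[q^20] f(20)=1,f(10)=1,f(5)=1,f(4)=1,f(2)=1,f(1)=1 ⇒ 6
d|21:{1,3,7,21}  Σf=1+1+1+1=4
q^22  k|22↦f(k): 22:1 11:1 2:1 1:1  a_22=4

4, 5, 2, 6, 2, 6, 4, 4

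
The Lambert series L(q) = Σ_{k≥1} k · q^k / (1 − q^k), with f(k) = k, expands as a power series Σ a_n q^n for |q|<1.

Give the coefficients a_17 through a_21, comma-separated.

d|17:{17,1}  Σf=17+1=18
d|18:{1,2,3,6,9,18}  Σf=1+2+3+6+9+18=39
[q^19] f(19)=19,f(1)=1 ⇒ 20
[q^20] f(1)=1,f(2)=2,f(4)=4,f(5)=5,f(10)=10,f(20)=20 ⇒ 42
n=21: 21·1 7·3 3·7 1·21  f→[21+7+3+1]=32

18, 39, 20, 42, 32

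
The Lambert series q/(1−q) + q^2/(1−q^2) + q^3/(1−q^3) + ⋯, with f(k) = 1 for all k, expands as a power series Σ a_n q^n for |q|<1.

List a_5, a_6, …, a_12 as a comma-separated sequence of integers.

q^5  k|5↦f(k): 1:1 5:1  a_5=2
q^6  k|6↦f(k): 1:1 2:1 3:1 6:1  a_6=4
d|7:{1,7}  Σf=1+1=2
n=8: 1·8 2·4 4·2 8·1  f→[1+1+1+1]=4
d|9:{1,3,9}  Σf=1+1+1=3
[q^10] f(10)=1,f(5)=1,f(2)=1,f(1)=1 ⇒ 4
[q^11] f(1)=1,f(11)=1 ⇒ 2
d|12:{12,6,4,3,2,1}  Σf=1+1+1+1+1+1=6

2, 4, 2, 4, 3, 4, 2, 6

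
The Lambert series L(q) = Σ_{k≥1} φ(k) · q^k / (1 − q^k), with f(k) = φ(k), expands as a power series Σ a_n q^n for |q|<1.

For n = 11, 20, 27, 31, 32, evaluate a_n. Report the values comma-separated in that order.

n=11: 1·11 11·1  φ→[1+10]=11
q^20  k|20↦φ(k): 20:8 10:4 5:4 4:2 2:1 1:1  a_20=20
d|27:{27,9,3,1}  Σφ=18+6+2+1=27
n=31: 1·31 31·1  φ→[1+30]=31
q^32  k|32↦φ(k): 32:16 16:8 8:4 4:2 2:1 1:1  a_32=32

11, 20, 27, 31, 32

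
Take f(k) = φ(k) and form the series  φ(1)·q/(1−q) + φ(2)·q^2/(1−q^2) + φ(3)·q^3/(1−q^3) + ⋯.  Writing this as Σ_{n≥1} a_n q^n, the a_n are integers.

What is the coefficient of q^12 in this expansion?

n=12: 12·1 6·2 4·3 3·4 2·6 1·12  φ→[4+2+2+2+1+1]=12

a_12 = 12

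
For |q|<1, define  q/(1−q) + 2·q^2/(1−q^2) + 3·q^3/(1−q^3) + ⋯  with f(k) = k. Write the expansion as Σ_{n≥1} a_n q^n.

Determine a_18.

n=18: 18·1 9·2 6·3 3·6 2·9 1·18  f→[18+9+6+3+2+1]=39

a_18 = 39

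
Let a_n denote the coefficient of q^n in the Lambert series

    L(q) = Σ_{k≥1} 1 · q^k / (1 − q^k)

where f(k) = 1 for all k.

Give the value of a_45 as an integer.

a_45 = 6

[q^45] f(45)=1,f(15)=1,f(9)=1,f(5)=1,f(3)=1,f(1)=1 ⇒ 6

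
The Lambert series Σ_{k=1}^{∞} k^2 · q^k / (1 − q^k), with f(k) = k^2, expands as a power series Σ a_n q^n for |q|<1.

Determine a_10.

a_10 = 130

n=10: 10·1 5·2 2·5 1·10  f→[100+25+4+1]=130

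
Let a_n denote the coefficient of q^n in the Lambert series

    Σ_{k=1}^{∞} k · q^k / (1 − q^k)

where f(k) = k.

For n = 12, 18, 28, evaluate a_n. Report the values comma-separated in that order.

n=12: 12·1 6·2 4·3 3·4 2·6 1·12  f→[12+6+4+3+2+1]=28
q^18  k|18↦f(k): 18:18 9:9 6:6 3:3 2:2 1:1  a_18=39
d|28:{1,2,4,7,14,28}  Σf=1+2+4+7+14+28=56

28, 39, 56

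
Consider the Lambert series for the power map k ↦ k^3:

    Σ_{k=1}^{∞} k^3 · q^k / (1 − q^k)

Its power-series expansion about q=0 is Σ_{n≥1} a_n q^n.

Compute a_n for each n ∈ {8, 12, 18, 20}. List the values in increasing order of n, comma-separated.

d|8:{8,4,2,1}  Σf=512+64+8+1=585
n=12: 1·12 2·6 3·4 4·3 6·2 12·1  f→[1+8+27+64+216+1728]=2044
n=18: 18·1 9·2 6·3 3·6 2·9 1·18  f→[5832+729+216+27+8+1]=6813
q^20  k|20↦f(k): 20:8000 10:1000 5:125 4:64 2:8 1:1  a_20=9198

585, 2044, 6813, 9198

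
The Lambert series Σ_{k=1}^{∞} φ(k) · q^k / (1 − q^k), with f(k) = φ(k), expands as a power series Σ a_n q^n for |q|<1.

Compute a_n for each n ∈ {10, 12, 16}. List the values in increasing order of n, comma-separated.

q^10  k|10↦φ(k): 1:1 2:1 5:4 10:4  a_10=10
d|12:{12,6,4,3,2,1}  Σφ=4+2+2+2+1+1=12
n=16: 16·1 8·2 4·4 2·8 1·16  φ→[8+4+2+1+1]=16

10, 12, 16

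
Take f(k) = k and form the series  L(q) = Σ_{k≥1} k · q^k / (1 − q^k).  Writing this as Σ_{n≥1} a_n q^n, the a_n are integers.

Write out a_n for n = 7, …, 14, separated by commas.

8, 15, 13, 18, 12, 28, 14, 24

[q^7] f(7)=7,f(1)=1 ⇒ 8
d|8:{1,2,4,8}  Σf=1+2+4+8=15
[q^9] f(9)=9,f(3)=3,f(1)=1 ⇒ 13
n=10: 1·10 2·5 5·2 10·1  f→[1+2+5+10]=18
q^11  k|11↦f(k): 11:11 1:1  a_11=12
q^12  k|12↦f(k): 12:12 6:6 4:4 3:3 2:2 1:1  a_12=28
q^13  k|13↦f(k): 1:1 13:13  a_13=14
n=14: 1·14 2·7 7·2 14·1  f→[1+2+7+14]=24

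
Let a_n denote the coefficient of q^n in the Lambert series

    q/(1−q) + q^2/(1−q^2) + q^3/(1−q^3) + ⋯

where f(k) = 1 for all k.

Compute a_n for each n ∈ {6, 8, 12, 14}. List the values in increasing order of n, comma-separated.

4, 4, 6, 4

q^6  k|6↦f(k): 6:1 3:1 2:1 1:1  a_6=4
q^8  k|8↦f(k): 1:1 2:1 4:1 8:1  a_8=4
d|12:{1,2,3,4,6,12}  Σf=1+1+1+1+1+1=6
d|14:{14,7,2,1}  Σf=1+1+1+1=4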